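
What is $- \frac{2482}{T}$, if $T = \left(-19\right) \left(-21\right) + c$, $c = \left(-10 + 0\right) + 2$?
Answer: $- \frac{146}{23} \approx -6.3478$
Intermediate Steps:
$c = -8$ ($c = -10 + 2 = -8$)
$T = 391$ ($T = \left(-19\right) \left(-21\right) - 8 = 399 - 8 = 391$)
$- \frac{2482}{T} = - \frac{2482}{391} = \left(-2482\right) \frac{1}{391} = - \frac{146}{23}$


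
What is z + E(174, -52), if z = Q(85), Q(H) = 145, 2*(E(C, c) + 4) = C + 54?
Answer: 255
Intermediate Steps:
E(C, c) = 23 + C/2 (E(C, c) = -4 + (C + 54)/2 = -4 + (54 + C)/2 = -4 + (27 + C/2) = 23 + C/2)
z = 145
z + E(174, -52) = 145 + (23 + (½)*174) = 145 + (23 + 87) = 145 + 110 = 255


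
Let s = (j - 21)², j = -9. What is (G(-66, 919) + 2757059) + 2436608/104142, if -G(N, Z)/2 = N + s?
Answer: 143477183065/52071 ≈ 2.7554e+6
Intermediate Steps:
s = 900 (s = (-9 - 21)² = (-30)² = 900)
G(N, Z) = -1800 - 2*N (G(N, Z) = -2*(N + 900) = -2*(900 + N) = -1800 - 2*N)
(G(-66, 919) + 2757059) + 2436608/104142 = ((-1800 - 2*(-66)) + 2757059) + 2436608/104142 = ((-1800 + 132) + 2757059) + 2436608*(1/104142) = (-1668 + 2757059) + 1218304/52071 = 2755391 + 1218304/52071 = 143477183065/52071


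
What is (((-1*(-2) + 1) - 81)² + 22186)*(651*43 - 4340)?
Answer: 668670310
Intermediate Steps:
(((-1*(-2) + 1) - 81)² + 22186)*(651*43 - 4340) = (((2 + 1) - 81)² + 22186)*(27993 - 4340) = ((3 - 81)² + 22186)*23653 = ((-78)² + 22186)*23653 = (6084 + 22186)*23653 = 28270*23653 = 668670310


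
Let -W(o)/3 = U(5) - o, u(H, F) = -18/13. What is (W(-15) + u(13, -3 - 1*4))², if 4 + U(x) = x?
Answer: 412164/169 ≈ 2438.8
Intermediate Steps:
U(x) = -4 + x
u(H, F) = -18/13 (u(H, F) = -18*1/13 = -18/13)
W(o) = -3 + 3*o (W(o) = -3*((-4 + 5) - o) = -3*(1 - o) = -3 + 3*o)
(W(-15) + u(13, -3 - 1*4))² = ((-3 + 3*(-15)) - 18/13)² = ((-3 - 45) - 18/13)² = (-48 - 18/13)² = (-642/13)² = 412164/169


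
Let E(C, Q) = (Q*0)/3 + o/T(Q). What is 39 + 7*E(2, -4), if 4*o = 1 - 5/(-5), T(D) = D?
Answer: 305/8 ≈ 38.125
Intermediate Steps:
o = 1/2 (o = (1 - 5/(-5))/4 = (1 - 1/5*(-5))/4 = (1 + 1)/4 = (1/4)*2 = 1/2 ≈ 0.50000)
E(C, Q) = 1/(2*Q) (E(C, Q) = (Q*0)/3 + 1/(2*Q) = 0*(1/3) + 1/(2*Q) = 0 + 1/(2*Q) = 1/(2*Q))
39 + 7*E(2, -4) = 39 + 7*((1/2)/(-4)) = 39 + 7*((1/2)*(-1/4)) = 39 + 7*(-1/8) = 39 - 7/8 = 305/8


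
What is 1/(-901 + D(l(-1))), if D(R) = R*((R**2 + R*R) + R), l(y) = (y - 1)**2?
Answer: -1/757 ≈ -0.0013210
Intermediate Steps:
l(y) = (-1 + y)**2
D(R) = R*(R + 2*R**2) (D(R) = R*((R**2 + R**2) + R) = R*(2*R**2 + R) = R*(R + 2*R**2))
1/(-901 + D(l(-1))) = 1/(-901 + ((-1 - 1)**2)**2*(1 + 2*(-1 - 1)**2)) = 1/(-901 + ((-2)**2)**2*(1 + 2*(-2)**2)) = 1/(-901 + 4**2*(1 + 2*4)) = 1/(-901 + 16*(1 + 8)) = 1/(-901 + 16*9) = 1/(-901 + 144) = 1/(-757) = -1/757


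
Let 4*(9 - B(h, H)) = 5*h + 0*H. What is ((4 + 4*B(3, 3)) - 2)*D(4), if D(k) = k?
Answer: 92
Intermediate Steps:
B(h, H) = 9 - 5*h/4 (B(h, H) = 9 - (5*h + 0*H)/4 = 9 - (5*h + 0)/4 = 9 - 5*h/4)
((4 + 4*B(3, 3)) - 2)*D(4) = ((4 + 4*(9 - 5/4*3)) - 2)*4 = ((4 + 4*(9 - 15/4)) - 2)*4 = ((4 + 4*(21/4)) - 2)*4 = ((4 + 21) - 2)*4 = (25 - 2)*4 = 23*4 = 92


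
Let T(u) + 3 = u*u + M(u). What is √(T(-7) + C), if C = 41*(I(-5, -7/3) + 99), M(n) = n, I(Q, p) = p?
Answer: √36021/3 ≈ 63.264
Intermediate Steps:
T(u) = -3 + u + u² (T(u) = -3 + (u*u + u) = -3 + (u² + u) = -3 + (u + u²) = -3 + u + u²)
C = 11890/3 (C = 41*(-7/3 + 99) = 41*(290/3) = 11890/3 ≈ 3963.3)
√(T(-7) + C) = √((-3 - 7 + (-7)²) + 11890/3) = √((-3 - 7 + 49) + 11890/3) = √(39 + 11890/3) = √(12007/3) = √36021/3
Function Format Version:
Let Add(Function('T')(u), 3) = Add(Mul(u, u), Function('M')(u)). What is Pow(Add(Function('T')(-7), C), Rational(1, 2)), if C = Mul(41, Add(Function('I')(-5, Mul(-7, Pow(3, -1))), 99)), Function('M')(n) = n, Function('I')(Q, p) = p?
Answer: Mul(Rational(1, 3), Pow(36021, Rational(1, 2))) ≈ 63.264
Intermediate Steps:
Function('T')(u) = Add(-3, u, Pow(u, 2)) (Function('T')(u) = Add(-3, Add(Mul(u, u), u)) = Add(-3, Add(Pow(u, 2), u)) = Add(-3, Add(u, Pow(u, 2))) = Add(-3, u, Pow(u, 2)))
C = Rational(11890, 3) (C = Mul(41, Add(Mul(-7, Pow(3, -1)), 99)) = Mul(41, Add(Mul(-7, Rational(1, 3)), 99)) = Mul(41, Add(Rational(-7, 3), 99)) = Mul(41, Rational(290, 3)) = Rational(11890, 3) ≈ 3963.3)
Pow(Add(Function('T')(-7), C), Rational(1, 2)) = Pow(Add(Add(-3, -7, Pow(-7, 2)), Rational(11890, 3)), Rational(1, 2)) = Pow(Add(Add(-3, -7, 49), Rational(11890, 3)), Rational(1, 2)) = Pow(Add(39, Rational(11890, 3)), Rational(1, 2)) = Pow(Rational(12007, 3), Rational(1, 2)) = Mul(Rational(1, 3), Pow(36021, Rational(1, 2)))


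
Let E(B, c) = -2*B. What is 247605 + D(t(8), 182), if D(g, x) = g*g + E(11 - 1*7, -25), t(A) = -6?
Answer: 247633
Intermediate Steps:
D(g, x) = -8 + g² (D(g, x) = g*g - 2*(11 - 1*7) = g² - 2*(11 - 7) = g² - 2*4 = g² - 8 = -8 + g²)
247605 + D(t(8), 182) = 247605 + (-8 + (-6)²) = 247605 + (-8 + 36) = 247605 + 28 = 247633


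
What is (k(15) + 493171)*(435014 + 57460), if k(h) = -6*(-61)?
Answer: 243054140538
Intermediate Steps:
k(h) = 366
(k(15) + 493171)*(435014 + 57460) = (366 + 493171)*(435014 + 57460) = 493537*492474 = 243054140538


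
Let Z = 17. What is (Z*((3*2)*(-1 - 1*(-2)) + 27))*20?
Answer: 11220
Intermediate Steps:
(Z*((3*2)*(-1 - 1*(-2)) + 27))*20 = (17*((3*2)*(-1 - 1*(-2)) + 27))*20 = (17*(6*(-1 + 2) + 27))*20 = (17*(6*1 + 27))*20 = (17*(6 + 27))*20 = (17*33)*20 = 561*20 = 11220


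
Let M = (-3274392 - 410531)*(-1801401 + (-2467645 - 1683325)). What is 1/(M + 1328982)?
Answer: 1/21934030131415 ≈ 4.5591e-14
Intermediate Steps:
M = 21934028802433 (M = -3684923*(-1801401 - 4150970) = -3684923*(-5952371) = 21934028802433)
1/(M + 1328982) = 1/(21934028802433 + 1328982) = 1/21934030131415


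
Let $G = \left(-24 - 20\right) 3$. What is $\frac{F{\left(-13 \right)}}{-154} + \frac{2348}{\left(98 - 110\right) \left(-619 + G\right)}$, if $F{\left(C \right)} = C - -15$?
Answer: $\frac{42946}{173481} \approx 0.24755$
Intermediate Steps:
$G = -132$ ($G = \left(-44\right) 3 = -132$)
$F{\left(C \right)} = 15 + C$ ($F{\left(C \right)} = C + 15 = 15 + C$)
$\frac{F{\left(-13 \right)}}{-154} + \frac{2348}{\left(98 - 110\right) \left(-619 + G\right)} = \frac{15 - 13}{-154} + \frac{2348}{\left(98 - 110\right) \left(-619 - 132\right)} = 2 \left(- \frac{1}{154}\right) + \frac{2348}{\left(-12\right) \left(-751\right)} = - \frac{1}{77} + \frac{2348}{9012} = - \frac{1}{77} + 2348 \cdot \frac{1}{9012} = - \frac{1}{77} + \frac{587}{2253} = \frac{42946}{173481}$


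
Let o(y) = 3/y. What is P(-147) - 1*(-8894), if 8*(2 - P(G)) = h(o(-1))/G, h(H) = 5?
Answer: 10461701/1176 ≈ 8896.0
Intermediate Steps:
P(G) = 2 - 5/(8*G)
P(-147) - 1*(-8894) = (2 - 5/8/(-147)) - 1*(-8894) = (2 - 5/8*(-1/147)) + 8894 = (2 + 5/1176) + 8894 = 2357/1176 + 8894 = 10461701/1176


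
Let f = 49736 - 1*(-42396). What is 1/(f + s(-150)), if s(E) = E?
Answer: 1/91982 ≈ 1.0872e-5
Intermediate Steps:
f = 92132 (f = 49736 + 42396 = 92132)
1/(f + s(-150)) = 1/(92132 - 150) = 1/91982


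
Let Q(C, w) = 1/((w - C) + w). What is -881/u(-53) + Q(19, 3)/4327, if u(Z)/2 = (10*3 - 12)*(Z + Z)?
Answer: 49553315/214653816 ≈ 0.23085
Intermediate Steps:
u(Z) = 72*Z (u(Z) = 2*((10*3 - 12)*(Z + Z)) = 2*((30 - 12)*(2*Z)) = 2*(18*(2*Z)) = 2*(36*Z) = 72*Z)
Q(C, w) = 1/(-C + 2*w)
-881/u(-53) + Q(19, 3)/4327 = -881/(72*(-53)) + 1/((-1*19 + 2*3)*4327) = -881/(-3816) + (1/4327)/(-19 + 6) = -881*(-1/3816) + (1/4327)/(-13) = 881/3816 - 1/13*1/4327 = 881/3816 - 1/56251 = 49553315/214653816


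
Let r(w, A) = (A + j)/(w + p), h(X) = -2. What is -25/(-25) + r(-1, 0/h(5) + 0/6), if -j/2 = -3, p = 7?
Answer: 2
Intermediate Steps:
j = 6 (j = -2*(-3) = 6)
r(w, A) = (6 + A)/(7 + w) (r(w, A) = (A + 6)/(w + 7) = (6 + A)/(7 + w))
-25/(-25) + r(-1, 0/h(5) + 0/6) = -25/(-25) + (6 + (0/(-2) + 0/6))/(7 - 1) = -1/25*(-25) + (6 + (0*(-½) + 0*(⅙)))/6 = 1 + (6 + (0 + 0))/6 = 1 + (6 + 0)/6 = 1 + (⅙)*6 = 1 + 1 = 2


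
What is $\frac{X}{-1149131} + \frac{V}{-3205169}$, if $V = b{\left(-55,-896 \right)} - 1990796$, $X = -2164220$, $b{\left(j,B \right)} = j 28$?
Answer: $\frac{9226145913196}{3683159058139} \approx 2.505$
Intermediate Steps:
$b{\left(j,B \right)} = 28 j$
$V = -1992336$ ($V = 28 \left(-55\right) - 1990796 = -1540 - 1990796 = -1992336$)
$\frac{X}{-1149131} + \frac{V}{-3205169} = - \frac{2164220}{-1149131} - \frac{1992336}{-3205169} = \left(-2164220\right) \left(- \frac{1}{1149131}\right) - - \frac{1992336}{3205169} = \frac{2164220}{1149131} + \frac{1992336}{3205169} = \frac{9226145913196}{3683159058139}$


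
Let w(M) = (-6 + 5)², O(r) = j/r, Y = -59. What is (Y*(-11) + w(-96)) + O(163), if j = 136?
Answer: 106086/163 ≈ 650.83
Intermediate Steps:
O(r) = 136/r
w(M) = 1 (w(M) = (-1)² = 1)
(Y*(-11) + w(-96)) + O(163) = (-59*(-11) + 1) + 136/163 = (649 + 1) + 136*(1/163) = 650 + 136/163 = 106086/163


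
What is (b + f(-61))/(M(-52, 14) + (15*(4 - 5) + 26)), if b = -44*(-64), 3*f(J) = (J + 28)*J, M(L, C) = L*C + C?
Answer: -3487/703 ≈ -4.9602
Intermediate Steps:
M(L, C) = C + C*L (M(L, C) = C*L + C = C + C*L)
f(J) = J*(28 + J)/3 (f(J) = ((J + 28)*J)/3 = ((28 + J)*J)/3 = (J*(28 + J))/3 = J*(28 + J)/3)
b = 2816
(b + f(-61))/(M(-52, 14) + (15*(4 - 5) + 26)) = (2816 + (⅓)*(-61)*(28 - 61))/(14*(1 - 52) + (15*(4 - 5) + 26)) = (2816 + (⅓)*(-61)*(-33))/(14*(-51) + (15*(-1) + 26)) = (2816 + 671)/(-714 + (-15 + 26)) = 3487/(-714 + 11) = 3487/(-703) = 3487*(-1/703) = -3487/703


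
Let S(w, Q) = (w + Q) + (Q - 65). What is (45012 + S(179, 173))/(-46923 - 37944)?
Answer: -45472/84867 ≈ -0.53580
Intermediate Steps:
S(w, Q) = -65 + w + 2*Q (S(w, Q) = (Q + w) + (-65 + Q) = -65 + w + 2*Q)
(45012 + S(179, 173))/(-46923 - 37944) = (45012 + (-65 + 179 + 2*173))/(-46923 - 37944) = (45012 + (-65 + 179 + 346))/(-84867) = (45012 + 460)*(-1/84867) = 45472*(-1/84867) = -45472/84867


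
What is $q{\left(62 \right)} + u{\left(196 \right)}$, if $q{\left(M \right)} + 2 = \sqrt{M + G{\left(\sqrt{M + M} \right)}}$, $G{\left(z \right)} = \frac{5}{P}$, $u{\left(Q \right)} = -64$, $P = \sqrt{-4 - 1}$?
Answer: $-66 + \sqrt{62 - i \sqrt{5}} \approx -58.125 - 0.14197 i$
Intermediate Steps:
$P = i \sqrt{5}$ ($P = \sqrt{-5} = i \sqrt{5} \approx 2.2361 i$)
$G{\left(z \right)} = - i \sqrt{5}$ ($G{\left(z \right)} = \frac{5}{i \sqrt{5}} = 5 \left(- \frac{i \sqrt{5}}{5}\right) = - i \sqrt{5}$)
$q{\left(M \right)} = -2 + \sqrt{M - i \sqrt{5}}$
$q{\left(62 \right)} + u{\left(196 \right)} = \left(-2 + \sqrt{62 - i \sqrt{5}}\right) - 64 = -66 + \sqrt{62 - i \sqrt{5}}$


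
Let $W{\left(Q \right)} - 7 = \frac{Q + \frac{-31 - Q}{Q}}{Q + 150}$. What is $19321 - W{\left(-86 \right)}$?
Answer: $\frac{106311707}{5504} \approx 19315.0$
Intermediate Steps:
$W{\left(Q \right)} = 7 + \frac{Q + \frac{-31 - Q}{Q}}{150 + Q}$ ($W{\left(Q \right)} = 7 + \frac{Q + \frac{-31 - Q}{Q}}{Q + 150} = 7 + \frac{Q + \frac{-31 - Q}{Q}}{150 + Q}$)
$19321 - W{\left(-86 \right)} = 19321 - \frac{-31 + 8 \left(-86\right)^{2} + 1049 \left(-86\right)}{\left(-86\right) \left(150 - 86\right)} = 19321 - - \frac{-31 + 8 \cdot 7396 - 90214}{86 \cdot 64} = 19321 - \left(- \frac{1}{86}\right) \frac{1}{64} \left(-31 + 59168 - 90214\right) = 19321 - \left(- \frac{1}{86}\right) \frac{1}{64} \left(-31077\right) = 19321 - \frac{31077}{5504} = \frac{106311707}{5504}$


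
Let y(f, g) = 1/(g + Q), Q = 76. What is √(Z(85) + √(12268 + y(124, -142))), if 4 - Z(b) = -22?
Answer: √(113256 + 66*√53439342)/66 ≈ 11.694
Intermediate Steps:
Z(b) = 26 (Z(b) = 4 - 1*(-22) = 4 + 22 = 26)
y(f, g) = 1/(76 + g) (y(f, g) = 1/(g + 76) = 1/(76 + g))
√(Z(85) + √(12268 + y(124, -142))) = √(26 + √(12268 + 1/(76 - 142))) = √(26 + √(12268 + 1/(-66))) = √(26 + √(12268 - 1/66)) = √(26 + √(809687/66)) = √(26 + √53439342/66)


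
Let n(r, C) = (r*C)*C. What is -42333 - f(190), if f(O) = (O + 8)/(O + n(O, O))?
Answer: -145185045234/3429595 ≈ -42333.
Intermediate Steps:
n(r, C) = r*C² (n(r, C) = (C*r)*C = r*C²)
f(O) = (8 + O)/(O + O³) (f(O) = (O + 8)/(O + O*O²) = (8 + O)/(O + O³))
-42333 - f(190) = -42333 - (8 + 190)/(190 + 190³) = -42333 - 198/(190 + 6859000) = -42333 - 198/6859190 = -42333 - 1*99/3429595 = -42333 - 99/3429595 = -145185045234/3429595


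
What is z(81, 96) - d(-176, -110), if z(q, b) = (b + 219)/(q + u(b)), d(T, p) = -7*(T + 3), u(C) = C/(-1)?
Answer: -1232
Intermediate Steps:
u(C) = -C (u(C) = C*(-1) = -C)
d(T, p) = -21 - 7*T (d(T, p) = -7*(3 + T) = -21 - 7*T)
z(q, b) = (219 + b)/(q - b) (z(q, b) = (b + 219)/(q - b) = (219 + b)/(q - b))
z(81, 96) - d(-176, -110) = (219 + 96)/(81 - 1*96) - (-21 - 7*(-176)) = 315/(81 - 96) - (-21 + 1232) = 315/(-15) - 1*1211 = -1/15*315 - 1211 = -21 - 1211 = -1232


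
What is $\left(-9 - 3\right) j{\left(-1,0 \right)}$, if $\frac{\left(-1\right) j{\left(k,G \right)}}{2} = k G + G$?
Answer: $0$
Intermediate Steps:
$j{\left(k,G \right)} = - 2 G - 2 G k$ ($j{\left(k,G \right)} = - 2 \left(k G + G\right) = - 2 \left(G k + G\right) = - 2 \left(G + G k\right) = - 2 G - 2 G k$)
$\left(-9 - 3\right) j{\left(-1,0 \right)} = \left(-9 - 3\right) \left(\left(-2\right) 0 \left(1 - 1\right)\right) = - 12 \left(\left(-2\right) 0 \cdot 0\right) = \left(-12\right) 0 = 0$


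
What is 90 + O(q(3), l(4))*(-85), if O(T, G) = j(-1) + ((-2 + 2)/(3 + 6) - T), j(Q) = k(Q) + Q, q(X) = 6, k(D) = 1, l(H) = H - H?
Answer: 600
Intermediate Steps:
l(H) = 0
j(Q) = 1 + Q
O(T, G) = -T (O(T, G) = (1 - 1) + ((-2 + 2)/(3 + 6) - T) = 0 + (0/9 - T) = 0 + (0*(1/9) - T) = 0 + (0 - T) = 0 - T = -T)
90 + O(q(3), l(4))*(-85) = 90 - 1*6*(-85) = 90 - 6*(-85) = 90 + 510 = 600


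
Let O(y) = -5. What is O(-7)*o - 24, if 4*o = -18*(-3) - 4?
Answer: -173/2 ≈ -86.500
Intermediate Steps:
o = 25/2 (o = (-18*(-3) - 4)/4 = (-6*(-9) - 4)/4 = (54 - 4)/4 = (¼)*50 = 25/2 ≈ 12.500)
O(-7)*o - 24 = -5*25/2 - 24 = -125/2 - 24 = -173/2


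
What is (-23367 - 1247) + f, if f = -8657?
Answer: -33271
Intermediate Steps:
(-23367 - 1247) + f = (-23367 - 1247) - 8657 = -24614 - 8657 = -33271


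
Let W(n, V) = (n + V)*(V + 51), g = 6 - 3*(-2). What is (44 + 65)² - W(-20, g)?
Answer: 12385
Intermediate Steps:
g = 12 (g = 6 + 6 = 12)
W(n, V) = (51 + V)*(V + n) (W(n, V) = (V + n)*(51 + V) = (51 + V)*(V + n))
(44 + 65)² - W(-20, g) = (44 + 65)² - (12² + 51*12 + 51*(-20) + 12*(-20)) = 109² - (144 + 612 - 1020 - 240) = 11881 - 1*(-504) = 11881 + 504 = 12385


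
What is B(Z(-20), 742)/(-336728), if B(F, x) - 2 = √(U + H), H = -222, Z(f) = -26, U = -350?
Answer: -1/168364 - I*√143/168364 ≈ -5.9395e-6 - 7.1026e-5*I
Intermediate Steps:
B(F, x) = 2 + 2*I*√143 (B(F, x) = 2 + √(-350 - 222) = 2 + √(-572) = 2 + 2*I*√143)
B(Z(-20), 742)/(-336728) = (2 + 2*I*√143)/(-336728) = (2 + 2*I*√143)*(-1/336728) = -1/168364 - I*√143/168364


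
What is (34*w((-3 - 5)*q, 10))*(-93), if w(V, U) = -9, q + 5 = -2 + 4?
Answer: 28458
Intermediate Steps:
q = -3 (q = -5 + (-2 + 4) = -5 + 2 = -3)
(34*w((-3 - 5)*q, 10))*(-93) = (34*(-9))*(-93) = -306*(-93) = 28458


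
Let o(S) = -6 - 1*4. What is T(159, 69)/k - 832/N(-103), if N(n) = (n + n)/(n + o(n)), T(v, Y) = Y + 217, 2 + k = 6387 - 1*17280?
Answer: -512181618/1122185 ≈ -456.41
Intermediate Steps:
o(S) = -10 (o(S) = -6 - 4 = -10)
k = -10895 (k = -2 + (6387 - 1*17280) = -2 + (6387 - 17280) = -2 - 10893 = -10895)
T(v, Y) = 217 + Y
N(n) = 2*n/(-10 + n) (N(n) = (n + n)/(n - 10) = (2*n)/(-10 + n) = 2*n/(-10 + n))
T(159, 69)/k - 832/N(-103) = (217 + 69)/(-10895) - 832/(2*(-103)/(-10 - 103)) = 286*(-1/10895) - 832/(2*(-103)/(-113)) = -286/10895 - 832/(2*(-103)*(-1/113)) = -286/10895 - 832/206/113 = -286/10895 - 832*113/206 = -286/10895 - 47008/103 = -512181618/1122185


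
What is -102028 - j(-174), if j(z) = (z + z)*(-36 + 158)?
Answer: -59572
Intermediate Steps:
j(z) = 244*z (j(z) = (2*z)*122 = 244*z)
-102028 - j(-174) = -102028 - 244*(-174) = -102028 - 1*(-42456) = -102028 + 42456 = -59572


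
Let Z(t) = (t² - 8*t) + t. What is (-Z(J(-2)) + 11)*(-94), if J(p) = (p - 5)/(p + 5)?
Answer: 9118/9 ≈ 1013.1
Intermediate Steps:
J(p) = (-5 + p)/(5 + p)
Z(t) = t² - 7*t
(-Z(J(-2)) + 11)*(-94) = (-(-5 - 2)/(5 - 2)*(-7 + (-5 - 2)/(5 - 2)) + 11)*(-94) = (--7/3*(-7 - 7/3) + 11)*(-94) = (-(⅓)*(-7)*(-7 + (⅓)*(-7)) + 11)*(-94) = (-(-7)*(-7 - 7/3)/3 + 11)*(-94) = (-(-7)*(-28)/(3*3) + 11)*(-94) = (-1*196/9 + 11)*(-94) = (-196/9 + 11)*(-94) = -97/9*(-94) = 9118/9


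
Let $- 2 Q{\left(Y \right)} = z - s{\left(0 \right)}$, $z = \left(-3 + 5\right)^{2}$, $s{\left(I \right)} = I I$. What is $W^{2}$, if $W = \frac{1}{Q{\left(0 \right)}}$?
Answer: $\frac{1}{4} \approx 0.25$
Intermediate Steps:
$s{\left(I \right)} = I^{2}$
$z = 4$ ($z = 2^{2} = 4$)
$Q{\left(Y \right)} = -2$ ($Q{\left(Y \right)} = - \frac{4 - 0^{2}}{2} = - \frac{4 - 0}{2} = - \frac{4 + 0}{2} = \left(- \frac{1}{2}\right) 4 = -2$)
$W = - \frac{1}{2}$ ($W = \frac{1}{-2} = - \frac{1}{2} \approx -0.5$)
$W^{2} = \left(- \frac{1}{2}\right)^{2} = \frac{1}{4}$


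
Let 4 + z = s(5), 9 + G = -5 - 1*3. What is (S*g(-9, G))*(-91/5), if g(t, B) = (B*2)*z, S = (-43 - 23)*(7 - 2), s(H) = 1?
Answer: 612612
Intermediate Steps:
G = -17 (G = -9 + (-5 - 1*3) = -9 + (-5 - 3) = -9 - 8 = -17)
S = -330 (S = -66*5 = -330)
z = -3 (z = -4 + 1 = -3)
g(t, B) = -6*B (g(t, B) = (B*2)*(-3) = (2*B)*(-3) = -6*B)
(S*g(-9, G))*(-91/5) = (-(-1980)*(-17))*(-91/5) = (-330*102)*(-91*⅕) = -33660*(-91/5) = 612612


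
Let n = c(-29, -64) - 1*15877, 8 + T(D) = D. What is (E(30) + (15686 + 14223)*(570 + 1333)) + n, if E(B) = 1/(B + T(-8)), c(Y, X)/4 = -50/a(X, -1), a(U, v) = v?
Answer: 796616101/14 ≈ 5.6901e+7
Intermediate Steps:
c(Y, X) = 200 (c(Y, X) = 4*(-50/(-1)) = 4*(-50*(-1)) = 4*50 = 200)
T(D) = -8 + D
n = -15677 (n = 200 - 1*15877 = 200 - 15877 = -15677)
E(B) = 1/(-16 + B) (E(B) = 1/(B + (-8 - 8)) = 1/(B - 16) = 1/(-16 + B))
(E(30) + (15686 + 14223)*(570 + 1333)) + n = (1/(-16 + 30) + (15686 + 14223)*(570 + 1333)) - 15677 = (1/14 + 29909*1903) - 15677 = (1/14 + 56916827) - 15677 = 796835579/14 - 15677 = 796616101/14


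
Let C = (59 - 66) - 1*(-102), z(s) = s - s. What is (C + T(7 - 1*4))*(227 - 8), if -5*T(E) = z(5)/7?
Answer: 20805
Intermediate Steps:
z(s) = 0
C = 95 (C = -7 + 102 = 95)
T(E) = 0 (T(E) = -0/7 = -1/5*0 = 0)
(C + T(7 - 1*4))*(227 - 8) = (95 + 0)*(227 - 8) = 95*219 = 20805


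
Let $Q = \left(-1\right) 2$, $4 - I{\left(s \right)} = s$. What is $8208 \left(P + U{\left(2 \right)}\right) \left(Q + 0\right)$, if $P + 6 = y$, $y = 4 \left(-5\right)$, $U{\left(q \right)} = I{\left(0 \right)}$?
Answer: $361152$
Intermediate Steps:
$I{\left(s \right)} = 4 - s$
$U{\left(q \right)} = 4$ ($U{\left(q \right)} = 4 - 0 = 4 + 0 = 4$)
$y = -20$
$P = -26$ ($P = -6 - 20 = -26$)
$Q = -2$
$8208 \left(P + U{\left(2 \right)}\right) \left(Q + 0\right) = 8208 \left(-26 + 4\right) \left(-2 + 0\right) = 8208 \left(\left(-22\right) \left(-2\right)\right) = 8208 \cdot 44 = 361152$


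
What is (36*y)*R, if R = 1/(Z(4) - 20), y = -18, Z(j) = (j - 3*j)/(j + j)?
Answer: 216/7 ≈ 30.857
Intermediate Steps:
Z(j) = -1 (Z(j) = (-2*j)/((2*j)) = (-2*j)*(1/(2*j)) = -1)
R = -1/21 (R = 1/(-1 - 20) = 1/(-21) = -1/21 ≈ -0.047619)
(36*y)*R = (36*(-18))*(-1/21) = -648*(-1/21) = 216/7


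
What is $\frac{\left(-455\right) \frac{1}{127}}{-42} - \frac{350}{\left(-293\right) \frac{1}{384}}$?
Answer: $\frac{102431845}{223266} \approx 458.79$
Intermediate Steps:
$\frac{\left(-455\right) \frac{1}{127}}{-42} - \frac{350}{\left(-293\right) \frac{1}{384}} = \left(-455\right) \frac{1}{127} \left(- \frac{1}{42}\right) - \frac{350}{\left(-293\right) \frac{1}{384}} = \left(- \frac{455}{127}\right) \left(- \frac{1}{42}\right) - \frac{350}{- \frac{293}{384}} = \frac{65}{762} - - \frac{134400}{293} = \frac{65}{762} + \frac{134400}{293} = \frac{102431845}{223266}$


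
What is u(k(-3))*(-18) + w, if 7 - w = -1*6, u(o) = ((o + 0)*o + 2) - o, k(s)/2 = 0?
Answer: -23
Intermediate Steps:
k(s) = 0 (k(s) = 2*0 = 0)
u(o) = 2 + o**2 - o (u(o) = (o*o + 2) - o = (o**2 + 2) - o = (2 + o**2) - o = 2 + o**2 - o)
w = 13 (w = 7 - (-1)*6 = 7 - 1*(-6) = 7 + 6 = 13)
u(k(-3))*(-18) + w = (2 + 0**2 - 1*0)*(-18) + 13 = (2 + 0 + 0)*(-18) + 13 = 2*(-18) + 13 = -36 + 13 = -23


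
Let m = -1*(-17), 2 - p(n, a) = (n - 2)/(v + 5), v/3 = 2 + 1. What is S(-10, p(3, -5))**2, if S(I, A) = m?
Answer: 289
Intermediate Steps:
v = 9 (v = 3*(2 + 1) = 3*3 = 9)
p(n, a) = 15/7 - n/14 (p(n, a) = 2 - (n - 2)/(9 + 5) = 2 - (-2 + n)/14 = 2 - (-1/7 + n/14) = 2 + (1/7 - n/14) = 15/7 - n/14)
m = 17
S(I, A) = 17
S(-10, p(3, -5))**2 = 17**2 = 289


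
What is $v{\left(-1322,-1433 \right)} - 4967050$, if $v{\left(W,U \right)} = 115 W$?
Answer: $-5119080$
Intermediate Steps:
$v{\left(-1322,-1433 \right)} - 4967050 = 115 \left(-1322\right) - 4967050 = -152030 - 4967050 = -5119080$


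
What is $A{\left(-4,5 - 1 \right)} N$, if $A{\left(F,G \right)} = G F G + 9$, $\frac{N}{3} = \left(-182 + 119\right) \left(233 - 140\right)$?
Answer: $966735$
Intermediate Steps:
$N = -17577$ ($N = 3 \left(-182 + 119\right) \left(233 - 140\right) = 3 \left(\left(-63\right) 93\right) = 3 \left(-5859\right) = -17577$)
$A{\left(F,G \right)} = 9 + F G^{2}$ ($A{\left(F,G \right)} = F G G + 9 = F G^{2} + 9 = 9 + F G^{2}$)
$A{\left(-4,5 - 1 \right)} N = \left(9 - 4 \left(5 - 1\right)^{2}\right) \left(-17577\right) = \left(9 - 4 \cdot 4^{2}\right) \left(-17577\right) = \left(9 - 64\right) \left(-17577\right) = \left(-55\right) \left(-17577\right) = 966735$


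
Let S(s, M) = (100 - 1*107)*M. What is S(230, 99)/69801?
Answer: -231/23267 ≈ -0.0099282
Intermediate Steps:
S(s, M) = -7*M (S(s, M) = (100 - 107)*M = -7*M)
S(230, 99)/69801 = -7*99/69801 = -693*1/69801 = -231/23267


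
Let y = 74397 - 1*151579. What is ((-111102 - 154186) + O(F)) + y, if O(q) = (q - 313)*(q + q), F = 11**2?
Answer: -388934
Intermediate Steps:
F = 121
y = -77182 (y = 74397 - 151579 = -77182)
O(q) = 2*q*(-313 + q) (O(q) = (-313 + q)*(2*q) = 2*q*(-313 + q))
((-111102 - 154186) + O(F)) + y = ((-111102 - 154186) + 2*121*(-313 + 121)) - 77182 = (-265288 + 2*121*(-192)) - 77182 = (-265288 - 46464) - 77182 = -311752 - 77182 = -388934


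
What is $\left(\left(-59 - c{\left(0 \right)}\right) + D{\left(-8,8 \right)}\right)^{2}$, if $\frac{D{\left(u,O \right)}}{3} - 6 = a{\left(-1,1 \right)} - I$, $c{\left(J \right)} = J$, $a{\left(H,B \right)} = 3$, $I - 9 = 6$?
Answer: $5929$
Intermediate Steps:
$I = 15$ ($I = 9 + 6 = 15$)
$D{\left(u,O \right)} = -18$ ($D{\left(u,O \right)} = 18 + 3 \left(3 - 15\right) = 18 + 3 \left(-12\right) = 18 - 36 = -18$)
$\left(\left(-59 - c{\left(0 \right)}\right) + D{\left(-8,8 \right)}\right)^{2} = \left(\left(-59 - 0\right) - 18\right)^{2} = \left(\left(-59 + 0\right) - 18\right)^{2} = \left(-59 - 18\right)^{2} = \left(-77\right)^{2} = 5929$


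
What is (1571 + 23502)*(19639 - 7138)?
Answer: 313437573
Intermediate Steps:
(1571 + 23502)*(19639 - 7138) = 25073*12501 = 313437573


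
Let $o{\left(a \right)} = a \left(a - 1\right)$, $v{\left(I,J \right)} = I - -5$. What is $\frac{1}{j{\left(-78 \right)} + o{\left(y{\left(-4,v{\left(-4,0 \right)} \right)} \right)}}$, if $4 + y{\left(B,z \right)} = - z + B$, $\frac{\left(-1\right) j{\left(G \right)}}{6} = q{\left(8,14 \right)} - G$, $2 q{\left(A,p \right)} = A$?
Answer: $- \frac{1}{402} \approx -0.0024876$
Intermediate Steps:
$q{\left(A,p \right)} = \frac{A}{2}$
$v{\left(I,J \right)} = 5 + I$ ($v{\left(I,J \right)} = I + 5 = 5 + I$)
$j{\left(G \right)} = -24 + 6 G$ ($j{\left(G \right)} = - 6 \left(\frac{1}{2} \cdot 8 - G\right) = - 6 \left(4 - G\right) = -24 + 6 G$)
$y{\left(B,z \right)} = -4 + B - z$ ($y{\left(B,z \right)} = -4 + \left(- z + B\right) = -4 + \left(B - z\right) = -4 + B - z$)
$o{\left(a \right)} = a \left(-1 + a\right)$
$\frac{1}{j{\left(-78 \right)} + o{\left(y{\left(-4,v{\left(-4,0 \right)} \right)} \right)}} = \frac{1}{\left(-24 + 6 \left(-78\right)\right) + \left(-4 - 4 - \left(5 - 4\right)\right) \left(-1 - 9\right)} = \frac{1}{\left(-24 - 468\right) + \left(-4 - 4 - 1\right) \left(-1 - 9\right)} = \frac{1}{-492 + \left(-4 - 4 - 1\right) \left(-1 - 9\right)} = \frac{1}{-492 - 9 \left(-1 - 9\right)} = \frac{1}{-492 - -90} = \frac{1}{-492 + 90} = \frac{1}{-402} = - \frac{1}{402}$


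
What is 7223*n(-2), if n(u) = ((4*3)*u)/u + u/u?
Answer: 93899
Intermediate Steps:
n(u) = 13 (n(u) = (12*u)/u + 1 = 12 + 1 = 13)
7223*n(-2) = 7223*13 = 93899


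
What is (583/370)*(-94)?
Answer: -27401/185 ≈ -148.11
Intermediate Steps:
(583/370)*(-94) = -27401/185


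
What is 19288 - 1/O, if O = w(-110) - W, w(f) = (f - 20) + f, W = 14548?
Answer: 285230945/14788 ≈ 19288.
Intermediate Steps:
w(f) = -20 + 2*f (w(f) = (-20 + f) + f = -20 + 2*f)
O = -14788 (O = (-20 + 2*(-110)) - 1*14548 = (-20 - 220) - 14548 = -240 - 14548 = -14788)
19288 - 1/O = 19288 - 1/(-14788) = 19288 - 1*(-1/14788) = 19288 + 1/14788 = 285230945/14788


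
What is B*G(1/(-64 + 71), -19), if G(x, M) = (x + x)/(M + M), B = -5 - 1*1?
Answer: 6/133 ≈ 0.045113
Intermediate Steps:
B = -6 (B = -5 - 1 = -6)
G(x, M) = x/M (G(x, M) = (2*x)/((2*M)) = (2*x)*(1/(2*M)) = x/M)
B*G(1/(-64 + 71), -19) = -6/((-64 + 71)*(-19)) = -6*(-1)/(7*19) = -6*(-1/133) = 6/133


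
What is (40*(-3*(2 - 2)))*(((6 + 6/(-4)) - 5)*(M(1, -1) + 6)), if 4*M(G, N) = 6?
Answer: 0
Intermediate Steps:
M(G, N) = 3/2 (M(G, N) = (¼)*6 = 3/2)
(40*(-3*(2 - 2)))*(((6 + 6/(-4)) - 5)*(M(1, -1) + 6)) = (40*(-3*(2 - 2)))*(((6 + 6/(-4)) - 5)*(3/2 + 6)) = (40*(-3*0))*(((6 + 6*(-¼)) - 5)*(15/2)) = (40*0)*(((6 - 3/2) - 5)*(15/2)) = 0*((9/2 - 5)*(15/2)) = 0*(-½*15/2) = 0*(-15/4) = 0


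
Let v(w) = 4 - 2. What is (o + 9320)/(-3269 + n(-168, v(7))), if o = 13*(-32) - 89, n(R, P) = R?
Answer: -8815/3437 ≈ -2.5647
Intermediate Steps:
v(w) = 2
o = -505 (o = -416 - 89 = -505)
(o + 9320)/(-3269 + n(-168, v(7))) = (-505 + 9320)/(-3269 - 168) = 8815/(-3437) = 8815*(-1/3437) = -8815/3437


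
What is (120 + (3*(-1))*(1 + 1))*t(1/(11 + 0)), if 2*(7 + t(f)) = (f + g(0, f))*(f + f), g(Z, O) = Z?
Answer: -96444/121 ≈ -797.06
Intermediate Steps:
t(f) = -7 + f² (t(f) = -7 + ((f + 0)*(f + f))/2 = -7 + (f*(2*f))/2 = -7 + (2*f²)/2 = -7 + f²)
(120 + (3*(-1))*(1 + 1))*t(1/(11 + 0)) = (120 + (3*(-1))*(1 + 1))*(-7 + (1/(11 + 0))²) = (120 - 3*2)*(-7 + (1/11)²) = (120 - 6)*(-7 + (1/11)²) = 114*(-7 + 1/121) = 114*(-846/121) = -96444/121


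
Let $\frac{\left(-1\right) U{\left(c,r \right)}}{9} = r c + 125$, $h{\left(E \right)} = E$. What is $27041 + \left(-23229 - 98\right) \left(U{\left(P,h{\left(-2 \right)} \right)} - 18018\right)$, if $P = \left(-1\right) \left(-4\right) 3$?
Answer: $441537170$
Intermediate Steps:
$P = 12$ ($P = 4 \cdot 3 = 12$)
$U{\left(c,r \right)} = -1125 - 9 c r$ ($U{\left(c,r \right)} = - 9 \left(r c + 125\right) = - 9 \left(c r + 125\right) = - 9 \left(125 + c r\right) = -1125 - 9 c r$)
$27041 + \left(-23229 - 98\right) \left(U{\left(P,h{\left(-2 \right)} \right)} - 18018\right) = 27041 + \left(-23229 - 98\right) \left(\left(-1125 - 108 \left(-2\right)\right) - 18018\right) = 27041 - 23327 \left(\left(-1125 + 216\right) - 18018\right) = 27041 - 23327 \left(-909 - 18018\right) = 27041 - -441510129 = 27041 + 441510129 = 441537170$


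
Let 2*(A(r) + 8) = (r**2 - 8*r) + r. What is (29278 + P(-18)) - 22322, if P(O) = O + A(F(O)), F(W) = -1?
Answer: 6934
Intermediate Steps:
A(r) = -8 + r**2/2 - 7*r/2 (A(r) = -8 + ((r**2 - 8*r) + r)/2 = -8 + (r**2 - 7*r)/2 = -8 + (r**2/2 - 7*r/2) = -8 + r**2/2 - 7*r/2)
P(O) = -4 + O (P(O) = O + (-8 + (1/2)*(-1)**2 - 7/2*(-1)) = O + (-8 + (1/2)*1 + 7/2) = O + (-8 + 1/2 + 7/2) = O - 4 = -4 + O)
(29278 + P(-18)) - 22322 = (29278 + (-4 - 18)) - 22322 = (29278 - 22) - 22322 = 29256 - 22322 = 6934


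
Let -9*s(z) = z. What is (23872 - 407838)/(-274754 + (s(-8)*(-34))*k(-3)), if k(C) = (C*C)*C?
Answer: 191983/136969 ≈ 1.4017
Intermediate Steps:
k(C) = C³ (k(C) = C²*C = C³)
s(z) = -z/9
(23872 - 407838)/(-274754 + (s(-8)*(-34))*k(-3)) = (23872 - 407838)/(-274754 + (-⅑*(-8)*(-34))*(-3)³) = -383966/(-274754 + ((8/9)*(-34))*(-27)) = -383966/(-274754 - 272/9*(-27)) = -383966/(-274754 + 816) = -383966/(-273938) = -383966*(-1/273938) = 191983/136969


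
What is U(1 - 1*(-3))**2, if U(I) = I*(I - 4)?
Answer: 0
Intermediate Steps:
U(I) = I*(-4 + I)
U(1 - 1*(-3))**2 = ((1 - 1*(-3))*(-4 + (1 - 1*(-3))))**2 = ((1 + 3)*(-4 + (1 + 3)))**2 = (4*(-4 + 4))**2 = (4*0)**2 = 0**2 = 0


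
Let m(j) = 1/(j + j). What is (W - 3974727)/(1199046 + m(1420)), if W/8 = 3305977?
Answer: 63823572760/3405290641 ≈ 18.742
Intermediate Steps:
W = 26447816 (W = 8*3305977 = 26447816)
m(j) = 1/(2*j)
(W - 3974727)/(1199046 + m(1420)) = (26447816 - 3974727)/(1199046 + (½)/1420) = 22473089/(1199046 + (½)*(1/1420)) = 22473089/(1199046 + 1/2840) = 22473089/(3405290641/2840) = 22473089*(2840/3405290641) = 63823572760/3405290641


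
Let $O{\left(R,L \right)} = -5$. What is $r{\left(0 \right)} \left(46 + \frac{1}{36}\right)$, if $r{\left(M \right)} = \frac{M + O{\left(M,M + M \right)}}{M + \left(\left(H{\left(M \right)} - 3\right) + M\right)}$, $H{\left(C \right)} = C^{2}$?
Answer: $\frac{8285}{108} \approx 76.713$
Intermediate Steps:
$r{\left(M \right)} = \frac{-5 + M}{-3 + M^{2} + 2 M}$ ($r{\left(M \right)} = \frac{M - 5}{M + \left(\left(M^{2} - 3\right) + M\right)} = \frac{-5 + M}{M + \left(\left(-3 + M^{2}\right) + M\right)} = \frac{-5 + M}{M + \left(-3 + M + M^{2}\right)} = \frac{-5 + M}{-3 + M^{2} + 2 M}$)
$r{\left(0 \right)} \left(46 + \frac{1}{36}\right) = \frac{-5 + 0}{-3 + 0^{2} + 2 \cdot 0} \left(46 + \frac{1}{36}\right) = \frac{1}{-3 + 0 + 0} \left(-5\right) \left(46 + \frac{1}{36}\right) = \frac{1}{-3} \left(-5\right) \frac{1657}{36} = \left(- \frac{1}{3}\right) \left(-5\right) \frac{1657}{36} = \frac{5}{3} \cdot \frac{1657}{36} = \frac{8285}{108}$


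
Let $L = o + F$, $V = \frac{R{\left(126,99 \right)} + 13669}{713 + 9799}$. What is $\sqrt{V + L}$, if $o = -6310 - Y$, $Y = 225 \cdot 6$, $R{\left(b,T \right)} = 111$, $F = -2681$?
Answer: $\frac{i \sqrt{1983607319}}{438} \approx 101.68 i$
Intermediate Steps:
$Y = 1350$
$o = -7660$ ($o = -6310 - 1350 = -7660$)
$V = \frac{3445}{2628}$ ($V = \frac{111 + 13669}{713 + 9799} = \frac{13780}{10512} = 13780 \cdot \frac{1}{10512} = \frac{3445}{2628} \approx 1.3109$)
$L = -10341$ ($L = -7660 - 2681 = -10341$)
$\sqrt{V + L} = \sqrt{\frac{3445}{2628} - 10341} = \sqrt{- \frac{27172703}{2628}} = \frac{i \sqrt{1983607319}}{438}$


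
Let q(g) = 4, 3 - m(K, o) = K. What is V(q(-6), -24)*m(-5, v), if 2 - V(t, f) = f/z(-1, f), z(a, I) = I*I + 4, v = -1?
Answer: 2368/145 ≈ 16.331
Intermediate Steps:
m(K, o) = 3 - K
z(a, I) = 4 + I² (z(a, I) = I² + 4 = 4 + I²)
V(t, f) = 2 - f/(4 + f²)
V(q(-6), -24)*m(-5, v) = (2 - 1*(-24)/(4 + (-24)²))*(3 - 1*(-5)) = (2 - 1*(-24)/(4 + 576))*(3 + 5) = (2 - 1*(-24)/580)*8 = (2 - 1*(-24)*1/580)*8 = (2 + 6/145)*8 = (296/145)*8 = 2368/145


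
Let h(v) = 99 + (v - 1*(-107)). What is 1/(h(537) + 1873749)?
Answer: 1/1874492 ≈ 5.3348e-7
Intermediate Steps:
h(v) = 206 + v (h(v) = 99 + (v + 107) = 99 + (107 + v) = 206 + v)
1/(h(537) + 1873749) = 1/((206 + 537) + 1873749) = 1/(743 + 1873749) = 1/1874492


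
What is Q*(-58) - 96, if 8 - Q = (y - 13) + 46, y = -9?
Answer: 832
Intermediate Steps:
Q = -16 (Q = 8 - ((-9 - 13) + 46) = 8 - (-22 + 46) = 8 - 1*24 = 8 - 24 = -16)
Q*(-58) - 96 = -16*(-58) - 96 = 928 - 96 = 832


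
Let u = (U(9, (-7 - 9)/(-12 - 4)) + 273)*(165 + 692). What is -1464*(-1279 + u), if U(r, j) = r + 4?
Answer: -356956872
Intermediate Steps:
U(r, j) = 4 + r
u = 245102 (u = ((4 + 9) + 273)*(165 + 692) = (13 + 273)*857 = 286*857 = 245102)
-1464*(-1279 + u) = -1464*(-1279 + 245102) = -1464*243823 = -356956872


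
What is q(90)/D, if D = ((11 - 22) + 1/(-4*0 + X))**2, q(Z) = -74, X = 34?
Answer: -85544/139129 ≈ -0.61485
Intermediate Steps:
D = 139129/1156 (D = ((11 - 22) + 1/(-4*0 + 34))**2 = (-11 + 1/(0 + 34))**2 = (-11 + 1/34)**2 = (-373/34)**2 = 139129/1156 ≈ 120.35)
q(90)/D = -74/139129/1156 = -74*1156/139129 = -85544/139129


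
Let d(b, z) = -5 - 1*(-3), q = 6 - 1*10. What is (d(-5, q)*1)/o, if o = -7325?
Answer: 2/7325 ≈ 0.00027304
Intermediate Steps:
q = -4 (q = 6 - 10 = -4)
d(b, z) = -2 (d(b, z) = -5 + 3 = -2)
(d(-5, q)*1)/o = -2*1/(-7325) = -2*(-1/7325) = 2/7325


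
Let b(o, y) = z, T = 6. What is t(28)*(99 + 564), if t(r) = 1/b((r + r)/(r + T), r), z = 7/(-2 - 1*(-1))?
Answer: -663/7 ≈ -94.714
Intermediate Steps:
z = -7 (z = 7/(-2 + 1) = 7/(-1) = 7*(-1) = -7)
b(o, y) = -7
t(r) = -⅐ (t(r) = 1/(-7) = -⅐)
t(28)*(99 + 564) = -(99 + 564)/7 = -⅐*663 = -663/7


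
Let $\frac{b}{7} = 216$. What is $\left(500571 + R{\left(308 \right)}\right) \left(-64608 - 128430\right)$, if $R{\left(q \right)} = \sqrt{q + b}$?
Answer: $-96629224698 - 386076 \sqrt{455} \approx -9.6637 \cdot 10^{10}$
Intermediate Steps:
$b = 1512$ ($b = 7 \cdot 216 = 1512$)
$R{\left(q \right)} = \sqrt{1512 + q}$ ($R{\left(q \right)} = \sqrt{q + 1512} = \sqrt{1512 + q}$)
$\left(500571 + R{\left(308 \right)}\right) \left(-64608 - 128430\right) = \left(500571 + \sqrt{1512 + 308}\right) \left(-64608 - 128430\right) = \left(500571 + \sqrt{1820}\right) \left(-193038\right) = \left(500571 + 2 \sqrt{455}\right) \left(-193038\right) = -96629224698 - 386076 \sqrt{455}$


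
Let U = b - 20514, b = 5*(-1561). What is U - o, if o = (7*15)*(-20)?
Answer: -26219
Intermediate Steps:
b = -7805
U = -28319 (U = -7805 - 20514 = -28319)
o = -2100 (o = 105*(-20) = -2100)
U - o = -28319 - 1*(-2100) = -28319 + 2100 = -26219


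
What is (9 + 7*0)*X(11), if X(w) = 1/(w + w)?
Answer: 9/22 ≈ 0.40909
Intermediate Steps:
X(w) = 1/(2*w)
(9 + 7*0)*X(11) = (9 + 7*0)*((1/2)/11) = (9 + 0)*((1/2)*(1/11)) = 9*(1/22) = 9/22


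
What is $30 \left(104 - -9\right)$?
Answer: $3390$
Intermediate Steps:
$30 \left(104 - -9\right) = 30 \left(104 + \left(-19 + 28\right)\right) = 30 \left(104 + 9\right) = 30 \cdot 113 = 3390$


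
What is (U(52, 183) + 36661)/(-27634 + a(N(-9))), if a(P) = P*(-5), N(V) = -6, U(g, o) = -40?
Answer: -36621/27604 ≈ -1.3267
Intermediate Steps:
a(P) = -5*P
(U(52, 183) + 36661)/(-27634 + a(N(-9))) = (-40 + 36661)/(-27634 - 5*(-6)) = 36621/(-27634 + 30) = 36621/(-27604) = 36621*(-1/27604) = -36621/27604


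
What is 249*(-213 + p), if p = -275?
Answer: -121512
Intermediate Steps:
249*(-213 + p) = 249*(-213 - 275) = 249*(-488) = -121512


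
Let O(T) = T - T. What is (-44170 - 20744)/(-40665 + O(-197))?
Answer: 21638/13555 ≈ 1.5963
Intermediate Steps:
O(T) = 0
(-44170 - 20744)/(-40665 + O(-197)) = (-44170 - 20744)/(-40665 + 0) = -64914/(-40665) = -64914*(-1/40665) = 21638/13555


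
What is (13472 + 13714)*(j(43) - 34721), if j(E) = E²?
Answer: -893658192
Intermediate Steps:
(13472 + 13714)*(j(43) - 34721) = (13472 + 13714)*(43² - 34721) = 27186*(1849 - 34721) = 27186*(-32872) = -893658192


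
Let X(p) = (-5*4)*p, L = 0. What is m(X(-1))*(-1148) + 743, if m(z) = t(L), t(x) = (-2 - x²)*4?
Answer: 9927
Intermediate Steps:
X(p) = -20*p
t(x) = -8 - 4*x²
m(z) = -8 (m(z) = -8 - 4*0² = -8 - 4*0 = -8 + 0 = -8)
m(X(-1))*(-1148) + 743 = -8*(-1148) + 743 = 9184 + 743 = 9927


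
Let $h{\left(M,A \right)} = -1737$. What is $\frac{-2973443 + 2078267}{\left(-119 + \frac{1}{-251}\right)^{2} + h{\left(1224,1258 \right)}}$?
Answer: $- \frac{56396983176}{782784163} \approx -72.047$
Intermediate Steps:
$\frac{-2973443 + 2078267}{\left(-119 + \frac{1}{-251}\right)^{2} + h{\left(1224,1258 \right)}} = \frac{-2973443 + 2078267}{\left(-119 + \frac{1}{-251}\right)^{2} - 1737} = - \frac{895176}{\left(-119 - \frac{1}{251}\right)^{2} - 1737} = - \frac{895176}{\left(- \frac{29870}{251}\right)^{2} - 1737} = - \frac{895176}{\frac{892216900}{63001} - 1737} = - \frac{895176}{\frac{782784163}{63001}} = \left(-895176\right) \frac{63001}{782784163} = - \frac{56396983176}{782784163}$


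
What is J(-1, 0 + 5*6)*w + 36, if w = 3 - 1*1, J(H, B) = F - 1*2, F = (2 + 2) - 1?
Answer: 38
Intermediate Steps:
F = 3 (F = 4 - 1 = 3)
J(H, B) = 1 (J(H, B) = 3 - 1*2 = 3 - 2 = 1)
w = 2 (w = 3 - 1 = 2)
J(-1, 0 + 5*6)*w + 36 = 1*2 + 36 = 2 + 36 = 38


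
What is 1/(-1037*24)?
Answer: -1/24888 ≈ -4.0180e-5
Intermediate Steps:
1/(-1037*24) = 1/(-24888) = -1/24888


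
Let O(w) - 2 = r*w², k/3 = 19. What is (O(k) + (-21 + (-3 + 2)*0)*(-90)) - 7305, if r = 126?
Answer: 403961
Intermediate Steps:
k = 57 (k = 3*19 = 57)
O(w) = 2 + 126*w²
(O(k) + (-21 + (-3 + 2)*0)*(-90)) - 7305 = ((2 + 126*57²) + (-21 + (-3 + 2)*0)*(-90)) - 7305 = ((2 + 126*3249) + (-21 - 1*0)*(-90)) - 7305 = ((2 + 409374) + (-21 + 0)*(-90)) - 7305 = (409376 - 21*(-90)) - 7305 = (409376 + 1890) - 7305 = 411266 - 7305 = 403961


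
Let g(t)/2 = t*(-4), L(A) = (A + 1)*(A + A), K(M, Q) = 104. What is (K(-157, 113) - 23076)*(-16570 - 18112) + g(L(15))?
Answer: 796711064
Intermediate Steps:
L(A) = 2*A*(1 + A) (L(A) = (1 + A)*(2*A) = 2*A*(1 + A))
g(t) = -8*t (g(t) = 2*(t*(-4)) = 2*(-4*t) = -8*t)
(K(-157, 113) - 23076)*(-16570 - 18112) + g(L(15)) = (104 - 23076)*(-16570 - 18112) - 16*15*(1 + 15) = -22972*(-34682) - 16*15*16 = 796714904 - 8*480 = 796714904 - 3840 = 796711064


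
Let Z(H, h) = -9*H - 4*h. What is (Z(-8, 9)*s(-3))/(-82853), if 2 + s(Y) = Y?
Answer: 180/82853 ≈ 0.0021725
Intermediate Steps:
s(Y) = -2 + Y
(Z(-8, 9)*s(-3))/(-82853) = ((-9*(-8) - 4*9)*(-2 - 3))/(-82853) = ((72 - 36)*(-5))*(-1/82853) = (36*(-5))*(-1/82853) = -180*(-1/82853) = 180/82853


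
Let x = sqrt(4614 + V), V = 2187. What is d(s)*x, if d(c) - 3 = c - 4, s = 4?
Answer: 3*sqrt(6801) ≈ 247.40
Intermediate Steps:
x = sqrt(6801) (x = sqrt(4614 + 2187) = sqrt(6801) ≈ 82.468)
d(c) = -1 + c (d(c) = 3 + (c - 4) = 3 + (-4 + c) = -1 + c)
d(s)*x = (-1 + 4)*sqrt(6801) = 3*sqrt(6801)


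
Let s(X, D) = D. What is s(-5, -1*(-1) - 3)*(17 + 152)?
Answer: -338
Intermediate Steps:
s(-5, -1*(-1) - 3)*(17 + 152) = (-1*(-1) - 3)*(17 + 152) = (1 - 3)*169 = -2*169 = -338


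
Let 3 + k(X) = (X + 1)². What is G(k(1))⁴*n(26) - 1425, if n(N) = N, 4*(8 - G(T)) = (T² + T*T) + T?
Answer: 9012253/128 ≈ 70408.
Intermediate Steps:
k(X) = -3 + (1 + X)² (k(X) = -3 + (X + 1)² = -3 + (1 + X)²)
G(T) = 8 - T²/2 - T/4 (G(T) = 8 - ((T² + T*T) + T)/4 = 8 - ((T² + T²) + T)/4 = 8 - (2*T² + T)/4 = 8 - (T + 2*T²)/4 = 8 + (-T²/2 - T/4) = 8 - T²/2 - T/4)
G(k(1))⁴*n(26) - 1425 = (8 - (-3 + (1 + 1)²)²/2 - (-3 + (1 + 1)²)/4)⁴*26 - 1425 = (8 - (-3 + 2²)²/2 - (-3 + 2²)/4)⁴*26 - 1425 = (8 - (-3 + 4)²/2 - (-3 + 4)/4)⁴*26 - 1425 = (8 - ½*1² - ¼*1)⁴*26 - 1425 = (8 - ½*1 - ¼)⁴*26 - 1425 = (8 - ½ - ¼)⁴*26 - 1425 = (29/4)⁴*26 - 1425 = (707281/256)*26 - 1425 = 9194653/128 - 1425 = 9012253/128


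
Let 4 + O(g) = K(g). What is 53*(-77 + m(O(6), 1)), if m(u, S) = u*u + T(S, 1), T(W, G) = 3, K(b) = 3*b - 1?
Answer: 5035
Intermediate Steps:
K(b) = -1 + 3*b
O(g) = -5 + 3*g (O(g) = -4 + (-1 + 3*g) = -5 + 3*g)
m(u, S) = 3 + u² (m(u, S) = u*u + 3 = u² + 3 = 3 + u²)
53*(-77 + m(O(6), 1)) = 53*(-77 + (3 + (-5 + 3*6)²)) = 53*(-77 + (3 + (-5 + 18)²)) = 53*(-77 + (3 + 13²)) = 53*(-77 + (3 + 169)) = 53*(-77 + 172) = 53*95 = 5035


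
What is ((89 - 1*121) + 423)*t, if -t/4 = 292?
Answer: -456688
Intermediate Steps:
t = -1168 (t = -4*292 = -1168)
((89 - 1*121) + 423)*t = ((89 - 1*121) + 423)*(-1168) = ((89 - 121) + 423)*(-1168) = (-32 + 423)*(-1168) = 391*(-1168) = -456688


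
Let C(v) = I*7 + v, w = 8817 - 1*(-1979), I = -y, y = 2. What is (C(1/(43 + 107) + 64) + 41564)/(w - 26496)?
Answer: -6242101/2355000 ≈ -2.6506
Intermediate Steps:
I = -2 (I = -1*2 = -2)
w = 10796 (w = 8817 + 1979 = 10796)
C(v) = -14 + v (C(v) = -2*7 + v = -14 + v)
(C(1/(43 + 107) + 64) + 41564)/(w - 26496) = ((-14 + (1/(43 + 107) + 64)) + 41564)/(10796 - 26496) = ((-14 + (1/150 + 64)) + 41564)/(-15700) = ((-14 + (1/150 + 64)) + 41564)*(-1/15700) = ((-14 + 9601/150) + 41564)*(-1/15700) = (7501/150 + 41564)*(-1/15700) = (6242101/150)*(-1/15700) = -6242101/2355000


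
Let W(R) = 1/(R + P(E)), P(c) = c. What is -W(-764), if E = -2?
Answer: 1/766 ≈ 0.0013055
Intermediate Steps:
W(R) = 1/(-2 + R) (W(R) = 1/(R - 2) = 1/(-2 + R))
-W(-764) = -1/(-2 - 764) = -1/(-766) = -1*(-1/766) = 1/766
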